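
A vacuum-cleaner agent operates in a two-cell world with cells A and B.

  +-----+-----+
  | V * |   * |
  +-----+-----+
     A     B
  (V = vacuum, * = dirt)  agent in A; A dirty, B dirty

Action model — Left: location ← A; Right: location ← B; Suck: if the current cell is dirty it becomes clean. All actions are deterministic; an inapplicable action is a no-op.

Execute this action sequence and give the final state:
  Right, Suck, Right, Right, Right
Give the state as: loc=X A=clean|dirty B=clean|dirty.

loc=B A=dirty B=clean

Right (#1): loc=B A=dirty B=dirty
Suck (#2): loc=B A=dirty B=clean
Right (#3): loc=B A=dirty B=clean
Right (#4): loc=B A=dirty B=clean
Right (#5): loc=B A=dirty B=clean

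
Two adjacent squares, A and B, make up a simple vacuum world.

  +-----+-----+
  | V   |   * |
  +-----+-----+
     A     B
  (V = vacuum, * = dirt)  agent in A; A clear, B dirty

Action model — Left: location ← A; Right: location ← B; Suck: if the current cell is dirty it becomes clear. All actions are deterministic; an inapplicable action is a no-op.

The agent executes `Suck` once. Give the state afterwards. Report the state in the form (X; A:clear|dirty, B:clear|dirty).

start: (A; A:clear, B:dirty)
[1] after Suck: (A; A:clear, B:dirty)

(A; A:clear, B:dirty)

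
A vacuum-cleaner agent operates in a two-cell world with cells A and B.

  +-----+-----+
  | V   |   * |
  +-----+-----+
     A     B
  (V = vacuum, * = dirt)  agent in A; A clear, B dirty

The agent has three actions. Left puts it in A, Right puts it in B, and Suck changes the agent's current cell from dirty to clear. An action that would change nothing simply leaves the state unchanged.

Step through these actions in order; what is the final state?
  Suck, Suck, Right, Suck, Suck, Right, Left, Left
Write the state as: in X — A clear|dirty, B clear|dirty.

in A — A clear, B clear

Suck (#1): in A — A clear, B dirty
Suck (#2): in A — A clear, B dirty
Right (#3): in B — A clear, B dirty
Suck (#4): in B — A clear, B clear
Suck (#5): in B — A clear, B clear
Right (#6): in B — A clear, B clear
Left (#7): in A — A clear, B clear
Left (#8): in A — A clear, B clear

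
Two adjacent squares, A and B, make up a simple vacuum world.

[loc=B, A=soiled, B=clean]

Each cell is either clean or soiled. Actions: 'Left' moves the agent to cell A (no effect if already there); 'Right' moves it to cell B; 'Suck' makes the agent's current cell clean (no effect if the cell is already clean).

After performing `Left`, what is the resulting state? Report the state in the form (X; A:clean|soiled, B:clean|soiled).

(A; A:soiled, B:clean)

start: (B; A:soiled, B:clean)
1) do Left; now (A; A:soiled, B:clean)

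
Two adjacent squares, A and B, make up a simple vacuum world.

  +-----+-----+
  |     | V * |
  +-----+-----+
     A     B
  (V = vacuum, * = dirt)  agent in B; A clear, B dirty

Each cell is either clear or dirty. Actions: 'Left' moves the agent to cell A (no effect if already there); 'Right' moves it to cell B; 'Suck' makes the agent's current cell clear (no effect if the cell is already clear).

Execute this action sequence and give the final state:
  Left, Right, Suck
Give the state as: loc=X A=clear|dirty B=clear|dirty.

loc=B A=clear B=clear

1. Left → loc=A A=clear B=dirty
2. Right → loc=B A=clear B=dirty
3. Suck → loc=B A=clear B=clear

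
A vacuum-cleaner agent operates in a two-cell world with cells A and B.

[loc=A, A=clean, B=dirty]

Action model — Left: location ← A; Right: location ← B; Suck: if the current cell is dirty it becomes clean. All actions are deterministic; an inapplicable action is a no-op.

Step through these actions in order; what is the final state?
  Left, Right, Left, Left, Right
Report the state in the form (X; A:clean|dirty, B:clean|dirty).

(B; A:clean, B:dirty)

t=1 Left ⇒ (A; A:clean, B:dirty)
t=2 Right ⇒ (B; A:clean, B:dirty)
t=3 Left ⇒ (A; A:clean, B:dirty)
t=4 Left ⇒ (A; A:clean, B:dirty)
t=5 Right ⇒ (B; A:clean, B:dirty)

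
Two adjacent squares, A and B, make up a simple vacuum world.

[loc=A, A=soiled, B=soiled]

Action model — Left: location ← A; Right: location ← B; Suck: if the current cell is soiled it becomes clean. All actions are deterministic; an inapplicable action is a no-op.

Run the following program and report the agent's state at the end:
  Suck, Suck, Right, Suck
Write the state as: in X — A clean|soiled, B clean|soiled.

in B — A clean, B clean

[1] after Suck: in A — A clean, B soiled
[2] after Suck: in A — A clean, B soiled
[3] after Right: in B — A clean, B soiled
[4] after Suck: in B — A clean, B clean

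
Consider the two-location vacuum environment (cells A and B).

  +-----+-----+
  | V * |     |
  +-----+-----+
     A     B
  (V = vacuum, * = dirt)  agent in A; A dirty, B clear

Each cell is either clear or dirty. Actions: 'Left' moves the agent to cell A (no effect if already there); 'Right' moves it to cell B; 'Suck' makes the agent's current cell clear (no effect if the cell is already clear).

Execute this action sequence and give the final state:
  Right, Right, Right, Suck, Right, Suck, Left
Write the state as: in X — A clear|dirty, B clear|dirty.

1) do Right; now in B — A dirty, B clear
2) do Right; now in B — A dirty, B clear
3) do Right; now in B — A dirty, B clear
4) do Suck; now in B — A dirty, B clear
5) do Right; now in B — A dirty, B clear
6) do Suck; now in B — A dirty, B clear
7) do Left; now in A — A dirty, B clear

in A — A dirty, B clear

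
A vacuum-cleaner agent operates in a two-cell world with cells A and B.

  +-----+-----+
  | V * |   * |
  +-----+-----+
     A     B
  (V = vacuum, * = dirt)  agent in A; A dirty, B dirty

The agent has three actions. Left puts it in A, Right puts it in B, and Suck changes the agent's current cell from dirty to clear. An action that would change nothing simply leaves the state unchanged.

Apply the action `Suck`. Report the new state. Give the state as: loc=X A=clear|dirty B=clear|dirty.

start: loc=A A=dirty B=dirty
step 1/1 (Suck): loc=A A=clear B=dirty

loc=A A=clear B=dirty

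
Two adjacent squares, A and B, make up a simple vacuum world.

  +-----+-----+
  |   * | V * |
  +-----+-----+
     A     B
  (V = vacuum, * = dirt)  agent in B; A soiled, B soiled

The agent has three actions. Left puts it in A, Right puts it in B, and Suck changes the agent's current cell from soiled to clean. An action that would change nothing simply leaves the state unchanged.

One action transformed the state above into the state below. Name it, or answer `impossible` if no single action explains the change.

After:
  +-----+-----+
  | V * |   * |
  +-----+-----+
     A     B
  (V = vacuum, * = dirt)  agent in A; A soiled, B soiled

Left

try  Left: <A|soiled|soiled>  ← match
try Right: <B|soiled|soiled>
try  Suck: <B|soiled|clean>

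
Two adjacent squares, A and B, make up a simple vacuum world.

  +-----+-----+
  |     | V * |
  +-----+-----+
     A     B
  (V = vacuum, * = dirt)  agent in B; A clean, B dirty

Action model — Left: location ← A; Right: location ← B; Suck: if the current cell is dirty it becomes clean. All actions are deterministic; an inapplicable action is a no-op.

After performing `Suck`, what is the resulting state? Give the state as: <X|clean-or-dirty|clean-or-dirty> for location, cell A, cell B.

<B|clean|clean>

start: <B|clean|dirty>
step 1/1 (Suck): <B|clean|clean>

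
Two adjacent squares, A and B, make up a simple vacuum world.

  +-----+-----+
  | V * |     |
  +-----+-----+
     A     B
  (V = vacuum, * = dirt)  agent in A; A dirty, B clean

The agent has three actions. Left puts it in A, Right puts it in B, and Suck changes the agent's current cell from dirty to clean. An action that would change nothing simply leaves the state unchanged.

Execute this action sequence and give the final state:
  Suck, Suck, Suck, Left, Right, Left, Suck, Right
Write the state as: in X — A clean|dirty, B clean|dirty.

t=1 Suck ⇒ in A — A clean, B clean
t=2 Suck ⇒ in A — A clean, B clean
t=3 Suck ⇒ in A — A clean, B clean
t=4 Left ⇒ in A — A clean, B clean
t=5 Right ⇒ in B — A clean, B clean
t=6 Left ⇒ in A — A clean, B clean
t=7 Suck ⇒ in A — A clean, B clean
t=8 Right ⇒ in B — A clean, B clean

in B — A clean, B clean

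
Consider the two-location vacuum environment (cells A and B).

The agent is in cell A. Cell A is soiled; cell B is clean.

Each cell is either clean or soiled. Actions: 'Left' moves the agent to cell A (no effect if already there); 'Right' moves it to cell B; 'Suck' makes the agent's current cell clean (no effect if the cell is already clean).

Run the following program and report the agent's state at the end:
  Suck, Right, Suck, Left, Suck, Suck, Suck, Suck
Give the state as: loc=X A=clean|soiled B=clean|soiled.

loc=A A=clean B=clean

1. Suck → loc=A A=clean B=clean
2. Right → loc=B A=clean B=clean
3. Suck → loc=B A=clean B=clean
4. Left → loc=A A=clean B=clean
5. Suck → loc=A A=clean B=clean
6. Suck → loc=A A=clean B=clean
7. Suck → loc=A A=clean B=clean
8. Suck → loc=A A=clean B=clean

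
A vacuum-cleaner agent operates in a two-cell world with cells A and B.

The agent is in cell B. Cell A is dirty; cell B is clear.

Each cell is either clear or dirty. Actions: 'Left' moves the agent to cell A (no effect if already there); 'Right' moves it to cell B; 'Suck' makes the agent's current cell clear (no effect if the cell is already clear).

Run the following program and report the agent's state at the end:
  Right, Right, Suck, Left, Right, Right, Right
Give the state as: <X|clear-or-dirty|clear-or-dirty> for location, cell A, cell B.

[1] after Right: <B|dirty|clear>
[2] after Right: <B|dirty|clear>
[3] after Suck: <B|dirty|clear>
[4] after Left: <A|dirty|clear>
[5] after Right: <B|dirty|clear>
[6] after Right: <B|dirty|clear>
[7] after Right: <B|dirty|clear>

<B|dirty|clear>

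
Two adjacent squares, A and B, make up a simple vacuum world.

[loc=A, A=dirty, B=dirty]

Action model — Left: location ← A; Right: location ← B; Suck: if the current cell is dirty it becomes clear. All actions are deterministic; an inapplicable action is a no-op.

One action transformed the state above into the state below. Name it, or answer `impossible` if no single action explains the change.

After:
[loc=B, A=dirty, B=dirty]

Right

try  Left: (A; A:dirty, B:dirty)
try Right: (B; A:dirty, B:dirty)  ← match
try  Suck: (A; A:clear, B:dirty)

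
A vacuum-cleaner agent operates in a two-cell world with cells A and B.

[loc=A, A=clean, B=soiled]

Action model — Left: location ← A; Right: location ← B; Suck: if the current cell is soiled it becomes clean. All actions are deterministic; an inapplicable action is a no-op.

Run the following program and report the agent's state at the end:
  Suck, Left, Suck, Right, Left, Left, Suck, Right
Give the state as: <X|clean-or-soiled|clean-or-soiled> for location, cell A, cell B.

<B|clean|soiled>

step 1/8 (Suck): <A|clean|soiled>
step 2/8 (Left): <A|clean|soiled>
step 3/8 (Suck): <A|clean|soiled>
step 4/8 (Right): <B|clean|soiled>
step 5/8 (Left): <A|clean|soiled>
step 6/8 (Left): <A|clean|soiled>
step 7/8 (Suck): <A|clean|soiled>
step 8/8 (Right): <B|clean|soiled>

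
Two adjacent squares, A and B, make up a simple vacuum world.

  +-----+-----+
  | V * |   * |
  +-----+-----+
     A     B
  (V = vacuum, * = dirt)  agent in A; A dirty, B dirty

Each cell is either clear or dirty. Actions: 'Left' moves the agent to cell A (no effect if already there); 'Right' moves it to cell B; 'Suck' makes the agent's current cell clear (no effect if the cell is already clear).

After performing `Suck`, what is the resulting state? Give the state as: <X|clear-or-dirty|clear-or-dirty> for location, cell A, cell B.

start: <A|dirty|dirty>
[1] after Suck: <A|clear|dirty>

<A|clear|dirty>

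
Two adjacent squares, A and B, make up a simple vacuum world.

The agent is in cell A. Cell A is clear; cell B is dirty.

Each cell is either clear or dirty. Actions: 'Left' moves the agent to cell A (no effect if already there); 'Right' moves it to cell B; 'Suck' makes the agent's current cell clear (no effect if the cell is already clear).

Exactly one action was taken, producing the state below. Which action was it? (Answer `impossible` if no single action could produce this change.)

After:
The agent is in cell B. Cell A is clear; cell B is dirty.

Right

try  Left: in A — A clear, B dirty
try Right: in B — A clear, B dirty  ← match
try  Suck: in A — A clear, B dirty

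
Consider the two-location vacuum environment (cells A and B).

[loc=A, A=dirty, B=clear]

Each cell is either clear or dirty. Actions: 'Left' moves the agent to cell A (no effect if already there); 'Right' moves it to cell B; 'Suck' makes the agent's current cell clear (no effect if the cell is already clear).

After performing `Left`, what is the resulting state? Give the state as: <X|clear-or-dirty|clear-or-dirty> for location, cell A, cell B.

start: <A|dirty|clear>
1. Left → <A|dirty|clear>

<A|dirty|clear>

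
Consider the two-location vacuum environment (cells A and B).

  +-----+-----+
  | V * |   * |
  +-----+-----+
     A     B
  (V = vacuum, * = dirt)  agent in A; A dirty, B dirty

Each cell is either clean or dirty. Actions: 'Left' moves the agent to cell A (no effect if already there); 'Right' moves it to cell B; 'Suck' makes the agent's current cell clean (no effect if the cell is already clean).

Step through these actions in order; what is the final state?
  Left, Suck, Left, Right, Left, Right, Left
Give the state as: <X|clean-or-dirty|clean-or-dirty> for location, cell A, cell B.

<A|clean|dirty>

[1] after Left: <A|dirty|dirty>
[2] after Suck: <A|clean|dirty>
[3] after Left: <A|clean|dirty>
[4] after Right: <B|clean|dirty>
[5] after Left: <A|clean|dirty>
[6] after Right: <B|clean|dirty>
[7] after Left: <A|clean|dirty>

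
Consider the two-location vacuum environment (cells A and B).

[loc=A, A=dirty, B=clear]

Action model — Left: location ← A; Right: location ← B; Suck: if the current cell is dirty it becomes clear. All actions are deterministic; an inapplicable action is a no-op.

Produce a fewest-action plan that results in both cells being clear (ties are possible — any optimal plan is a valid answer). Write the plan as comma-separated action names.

Suck

1. Suck → (A; A:clear, B:clear)
min 1: A is dirty, one Suck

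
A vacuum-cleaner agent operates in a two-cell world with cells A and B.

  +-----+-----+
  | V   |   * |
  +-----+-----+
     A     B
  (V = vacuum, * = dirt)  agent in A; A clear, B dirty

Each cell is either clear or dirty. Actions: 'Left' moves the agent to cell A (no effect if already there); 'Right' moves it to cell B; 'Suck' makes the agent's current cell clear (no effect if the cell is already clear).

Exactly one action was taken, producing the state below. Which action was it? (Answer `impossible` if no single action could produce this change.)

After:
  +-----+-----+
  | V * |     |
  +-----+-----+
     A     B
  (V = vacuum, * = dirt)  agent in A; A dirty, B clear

try  Left: (A; A:clear, B:dirty)
try Right: (B; A:clear, B:dirty)
try  Suck: (A; A:clear, B:dirty)
no single action produces the after-state

impossible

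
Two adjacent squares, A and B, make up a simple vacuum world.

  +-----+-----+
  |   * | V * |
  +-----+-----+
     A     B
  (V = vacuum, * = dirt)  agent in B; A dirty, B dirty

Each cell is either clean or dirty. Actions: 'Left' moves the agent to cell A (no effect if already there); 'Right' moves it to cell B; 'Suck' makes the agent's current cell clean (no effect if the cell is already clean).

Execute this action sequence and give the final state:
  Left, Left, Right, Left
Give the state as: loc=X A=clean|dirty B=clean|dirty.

loc=A A=dirty B=dirty

t=1 Left ⇒ loc=A A=dirty B=dirty
t=2 Left ⇒ loc=A A=dirty B=dirty
t=3 Right ⇒ loc=B A=dirty B=dirty
t=4 Left ⇒ loc=A A=dirty B=dirty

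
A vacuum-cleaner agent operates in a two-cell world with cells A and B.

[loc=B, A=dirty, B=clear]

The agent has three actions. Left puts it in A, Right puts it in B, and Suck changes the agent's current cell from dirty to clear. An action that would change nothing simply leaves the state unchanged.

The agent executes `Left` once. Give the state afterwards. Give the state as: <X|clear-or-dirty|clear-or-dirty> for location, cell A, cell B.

start: <B|dirty|clear>
t=1 Left ⇒ <A|dirty|clear>

<A|dirty|clear>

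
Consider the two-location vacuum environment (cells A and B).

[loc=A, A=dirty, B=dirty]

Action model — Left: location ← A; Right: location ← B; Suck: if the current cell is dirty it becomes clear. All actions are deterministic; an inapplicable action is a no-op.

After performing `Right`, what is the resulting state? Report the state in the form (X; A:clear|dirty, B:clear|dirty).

(B; A:dirty, B:dirty)

start: (A; A:dirty, B:dirty)
step 1/1 (Right): (B; A:dirty, B:dirty)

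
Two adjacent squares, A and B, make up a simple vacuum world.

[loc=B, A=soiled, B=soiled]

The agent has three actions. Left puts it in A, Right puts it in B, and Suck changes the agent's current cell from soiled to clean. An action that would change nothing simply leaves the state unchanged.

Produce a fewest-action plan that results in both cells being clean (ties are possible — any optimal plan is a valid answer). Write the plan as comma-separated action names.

step 1/3 (Suck): (B; A:soiled, B:clean)
step 2/3 (Left): (A; A:soiled, B:clean)
step 3/3 (Suck): (A; A:clean, B:clean)
min 3: Suck B + move + Suck A

Suck, Left, Suck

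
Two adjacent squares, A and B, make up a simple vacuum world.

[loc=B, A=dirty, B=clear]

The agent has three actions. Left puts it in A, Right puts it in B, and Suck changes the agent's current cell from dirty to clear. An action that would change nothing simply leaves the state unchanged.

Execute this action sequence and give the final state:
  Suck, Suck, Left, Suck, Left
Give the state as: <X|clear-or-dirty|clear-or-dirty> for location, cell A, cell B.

1) do Suck; now <B|dirty|clear>
2) do Suck; now <B|dirty|clear>
3) do Left; now <A|dirty|clear>
4) do Suck; now <A|clear|clear>
5) do Left; now <A|clear|clear>

<A|clear|clear>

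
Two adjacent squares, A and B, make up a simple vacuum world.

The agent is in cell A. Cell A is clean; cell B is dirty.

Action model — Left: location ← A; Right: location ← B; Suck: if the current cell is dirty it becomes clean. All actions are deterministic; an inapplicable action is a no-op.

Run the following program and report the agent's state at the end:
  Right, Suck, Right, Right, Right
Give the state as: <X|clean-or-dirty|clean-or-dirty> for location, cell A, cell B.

<B|clean|clean>

Right (#1): <B|clean|dirty>
Suck (#2): <B|clean|clean>
Right (#3): <B|clean|clean>
Right (#4): <B|clean|clean>
Right (#5): <B|clean|clean>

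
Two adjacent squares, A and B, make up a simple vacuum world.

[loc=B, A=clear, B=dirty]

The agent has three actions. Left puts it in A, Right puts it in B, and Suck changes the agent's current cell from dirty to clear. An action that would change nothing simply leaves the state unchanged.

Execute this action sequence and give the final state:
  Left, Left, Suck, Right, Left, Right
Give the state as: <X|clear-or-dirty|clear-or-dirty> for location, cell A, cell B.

<B|clear|dirty>

step 1/6 (Left): <A|clear|dirty>
step 2/6 (Left): <A|clear|dirty>
step 3/6 (Suck): <A|clear|dirty>
step 4/6 (Right): <B|clear|dirty>
step 5/6 (Left): <A|clear|dirty>
step 6/6 (Right): <B|clear|dirty>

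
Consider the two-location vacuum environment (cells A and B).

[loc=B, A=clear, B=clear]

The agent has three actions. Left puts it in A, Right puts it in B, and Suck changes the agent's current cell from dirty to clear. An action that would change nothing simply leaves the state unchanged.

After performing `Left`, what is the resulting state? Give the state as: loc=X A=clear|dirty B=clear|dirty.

start: loc=B A=clear B=clear
Left (#1): loc=A A=clear B=clear

loc=A A=clear B=clear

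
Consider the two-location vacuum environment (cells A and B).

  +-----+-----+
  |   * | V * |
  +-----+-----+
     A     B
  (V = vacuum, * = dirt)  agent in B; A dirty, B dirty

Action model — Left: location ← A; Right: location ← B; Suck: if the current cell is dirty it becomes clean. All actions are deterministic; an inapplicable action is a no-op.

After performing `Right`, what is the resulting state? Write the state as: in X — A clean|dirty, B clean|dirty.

start: in B — A dirty, B dirty
[1] after Right: in B — A dirty, B dirty

in B — A dirty, B dirty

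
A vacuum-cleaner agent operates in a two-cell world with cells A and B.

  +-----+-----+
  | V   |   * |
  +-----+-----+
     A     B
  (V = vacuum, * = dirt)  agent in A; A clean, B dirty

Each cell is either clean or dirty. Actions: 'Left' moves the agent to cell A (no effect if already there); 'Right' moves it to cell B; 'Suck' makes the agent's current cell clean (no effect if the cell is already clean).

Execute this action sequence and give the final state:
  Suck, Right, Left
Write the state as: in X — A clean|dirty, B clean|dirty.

in A — A clean, B dirty

1. Suck → in A — A clean, B dirty
2. Right → in B — A clean, B dirty
3. Left → in A — A clean, B dirty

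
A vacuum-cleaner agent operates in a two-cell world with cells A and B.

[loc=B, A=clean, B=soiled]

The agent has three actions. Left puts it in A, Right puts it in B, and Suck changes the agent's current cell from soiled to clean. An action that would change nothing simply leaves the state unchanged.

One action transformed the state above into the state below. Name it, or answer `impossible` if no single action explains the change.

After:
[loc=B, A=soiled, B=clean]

impossible

try  Left: (A; A:clean, B:soiled)
try Right: (B; A:clean, B:soiled)
try  Suck: (B; A:clean, B:clean)
no single action produces the after-state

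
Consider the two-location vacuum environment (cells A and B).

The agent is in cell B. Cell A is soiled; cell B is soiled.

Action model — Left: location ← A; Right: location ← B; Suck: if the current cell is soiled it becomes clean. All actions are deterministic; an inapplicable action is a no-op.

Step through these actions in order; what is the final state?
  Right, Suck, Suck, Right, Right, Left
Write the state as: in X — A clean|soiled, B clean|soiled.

1) do Right; now in B — A soiled, B soiled
2) do Suck; now in B — A soiled, B clean
3) do Suck; now in B — A soiled, B clean
4) do Right; now in B — A soiled, B clean
5) do Right; now in B — A soiled, B clean
6) do Left; now in A — A soiled, B clean

in A — A soiled, B clean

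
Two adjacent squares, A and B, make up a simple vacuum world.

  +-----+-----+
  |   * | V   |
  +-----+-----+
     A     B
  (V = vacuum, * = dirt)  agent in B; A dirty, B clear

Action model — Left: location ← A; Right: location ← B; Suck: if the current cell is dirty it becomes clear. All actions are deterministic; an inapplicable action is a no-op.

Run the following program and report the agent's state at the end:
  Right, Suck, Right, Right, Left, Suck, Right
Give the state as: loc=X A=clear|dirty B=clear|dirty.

loc=B A=clear B=clear

1) do Right; now loc=B A=dirty B=clear
2) do Suck; now loc=B A=dirty B=clear
3) do Right; now loc=B A=dirty B=clear
4) do Right; now loc=B A=dirty B=clear
5) do Left; now loc=A A=dirty B=clear
6) do Suck; now loc=A A=clear B=clear
7) do Right; now loc=B A=clear B=clear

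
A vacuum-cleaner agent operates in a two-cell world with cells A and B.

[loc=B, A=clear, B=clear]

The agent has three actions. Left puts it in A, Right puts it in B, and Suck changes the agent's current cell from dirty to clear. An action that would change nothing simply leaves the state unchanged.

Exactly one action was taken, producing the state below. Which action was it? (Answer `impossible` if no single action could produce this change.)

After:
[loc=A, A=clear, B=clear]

Left

try  Left: (A; A:clear, B:clear)  ← match
try Right: (B; A:clear, B:clear)
try  Suck: (B; A:clear, B:clear)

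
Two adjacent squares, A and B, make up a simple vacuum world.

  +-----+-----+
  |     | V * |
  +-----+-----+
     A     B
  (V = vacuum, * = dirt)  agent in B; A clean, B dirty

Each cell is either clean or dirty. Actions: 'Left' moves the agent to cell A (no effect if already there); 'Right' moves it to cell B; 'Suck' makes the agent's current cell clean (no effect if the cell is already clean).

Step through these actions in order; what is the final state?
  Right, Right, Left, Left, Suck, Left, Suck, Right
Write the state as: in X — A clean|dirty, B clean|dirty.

t=1 Right ⇒ in B — A clean, B dirty
t=2 Right ⇒ in B — A clean, B dirty
t=3 Left ⇒ in A — A clean, B dirty
t=4 Left ⇒ in A — A clean, B dirty
t=5 Suck ⇒ in A — A clean, B dirty
t=6 Left ⇒ in A — A clean, B dirty
t=7 Suck ⇒ in A — A clean, B dirty
t=8 Right ⇒ in B — A clean, B dirty

in B — A clean, B dirty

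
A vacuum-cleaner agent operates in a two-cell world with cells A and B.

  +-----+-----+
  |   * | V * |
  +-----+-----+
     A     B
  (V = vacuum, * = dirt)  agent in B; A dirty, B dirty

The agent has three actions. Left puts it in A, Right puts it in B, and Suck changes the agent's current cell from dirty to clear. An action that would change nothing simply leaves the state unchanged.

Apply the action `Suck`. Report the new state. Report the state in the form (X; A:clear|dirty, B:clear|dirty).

start: (B; A:dirty, B:dirty)
1) do Suck; now (B; A:dirty, B:clear)

(B; A:dirty, B:clear)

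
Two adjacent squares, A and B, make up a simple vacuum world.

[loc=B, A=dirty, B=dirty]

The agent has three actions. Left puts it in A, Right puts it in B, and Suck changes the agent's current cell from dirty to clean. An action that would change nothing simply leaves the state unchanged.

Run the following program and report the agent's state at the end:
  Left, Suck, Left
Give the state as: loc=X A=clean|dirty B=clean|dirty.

[1] after Left: loc=A A=dirty B=dirty
[2] after Suck: loc=A A=clean B=dirty
[3] after Left: loc=A A=clean B=dirty

loc=A A=clean B=dirty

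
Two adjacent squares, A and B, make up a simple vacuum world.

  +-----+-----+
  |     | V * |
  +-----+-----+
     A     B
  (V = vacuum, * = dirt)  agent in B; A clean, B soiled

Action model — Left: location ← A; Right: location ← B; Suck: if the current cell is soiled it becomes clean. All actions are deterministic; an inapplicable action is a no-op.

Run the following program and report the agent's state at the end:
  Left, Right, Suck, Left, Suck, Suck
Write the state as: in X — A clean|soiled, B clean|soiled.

[1] after Left: in A — A clean, B soiled
[2] after Right: in B — A clean, B soiled
[3] after Suck: in B — A clean, B clean
[4] after Left: in A — A clean, B clean
[5] after Suck: in A — A clean, B clean
[6] after Suck: in A — A clean, B clean

in A — A clean, B clean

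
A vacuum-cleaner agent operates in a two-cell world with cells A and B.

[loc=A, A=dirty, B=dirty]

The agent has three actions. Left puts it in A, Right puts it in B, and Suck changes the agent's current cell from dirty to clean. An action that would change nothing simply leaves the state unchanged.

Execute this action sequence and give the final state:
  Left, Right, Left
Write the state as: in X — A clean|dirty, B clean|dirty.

in A — A dirty, B dirty

[1] after Left: in A — A dirty, B dirty
[2] after Right: in B — A dirty, B dirty
[3] after Left: in A — A dirty, B dirty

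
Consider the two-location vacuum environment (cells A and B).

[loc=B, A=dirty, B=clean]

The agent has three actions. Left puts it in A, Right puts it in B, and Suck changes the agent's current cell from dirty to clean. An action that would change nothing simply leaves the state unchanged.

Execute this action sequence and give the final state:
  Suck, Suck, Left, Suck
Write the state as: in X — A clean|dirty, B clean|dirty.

in A — A clean, B clean

1. Suck → in B — A dirty, B clean
2. Suck → in B — A dirty, B clean
3. Left → in A — A dirty, B clean
4. Suck → in A — A clean, B clean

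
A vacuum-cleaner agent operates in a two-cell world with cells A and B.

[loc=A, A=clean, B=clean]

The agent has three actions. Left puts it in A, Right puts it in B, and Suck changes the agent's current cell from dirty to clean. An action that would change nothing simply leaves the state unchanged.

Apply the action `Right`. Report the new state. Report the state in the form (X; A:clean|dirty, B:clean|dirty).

(B; A:clean, B:clean)

start: (A; A:clean, B:clean)
t=1 Right ⇒ (B; A:clean, B:clean)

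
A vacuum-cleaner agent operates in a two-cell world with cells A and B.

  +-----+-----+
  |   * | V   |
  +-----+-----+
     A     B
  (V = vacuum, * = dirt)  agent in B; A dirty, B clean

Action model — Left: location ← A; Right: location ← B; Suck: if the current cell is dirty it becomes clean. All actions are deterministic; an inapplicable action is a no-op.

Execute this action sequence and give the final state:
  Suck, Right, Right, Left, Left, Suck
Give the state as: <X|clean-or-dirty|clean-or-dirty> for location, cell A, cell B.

<A|clean|clean>

Suck (#1): <B|dirty|clean>
Right (#2): <B|dirty|clean>
Right (#3): <B|dirty|clean>
Left (#4): <A|dirty|clean>
Left (#5): <A|dirty|clean>
Suck (#6): <A|clean|clean>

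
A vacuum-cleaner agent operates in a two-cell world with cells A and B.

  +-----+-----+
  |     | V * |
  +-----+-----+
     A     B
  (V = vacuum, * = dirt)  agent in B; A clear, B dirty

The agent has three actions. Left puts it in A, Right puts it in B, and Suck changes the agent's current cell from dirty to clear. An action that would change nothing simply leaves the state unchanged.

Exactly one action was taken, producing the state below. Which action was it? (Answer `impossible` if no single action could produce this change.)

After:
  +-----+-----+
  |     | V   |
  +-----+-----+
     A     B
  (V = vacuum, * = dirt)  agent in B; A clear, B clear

try  Left: (A; A:clear, B:dirty)
try Right: (B; A:clear, B:dirty)
try  Suck: (B; A:clear, B:clear)  ← match

Suck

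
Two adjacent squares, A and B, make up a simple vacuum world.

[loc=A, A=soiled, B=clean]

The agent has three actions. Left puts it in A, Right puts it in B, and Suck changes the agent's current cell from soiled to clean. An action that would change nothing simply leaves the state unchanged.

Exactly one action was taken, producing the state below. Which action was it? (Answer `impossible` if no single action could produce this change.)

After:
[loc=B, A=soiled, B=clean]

try  Left: <A|soiled|clean>
try Right: <B|soiled|clean>  ← match
try  Suck: <A|clean|clean>

Right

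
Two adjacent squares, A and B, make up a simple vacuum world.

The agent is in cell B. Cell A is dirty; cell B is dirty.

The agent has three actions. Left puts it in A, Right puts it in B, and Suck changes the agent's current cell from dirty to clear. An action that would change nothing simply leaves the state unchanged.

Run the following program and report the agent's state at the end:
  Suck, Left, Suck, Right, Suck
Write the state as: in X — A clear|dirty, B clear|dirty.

in B — A clear, B clear

step 1/5 (Suck): in B — A dirty, B clear
step 2/5 (Left): in A — A dirty, B clear
step 3/5 (Suck): in A — A clear, B clear
step 4/5 (Right): in B — A clear, B clear
step 5/5 (Suck): in B — A clear, B clear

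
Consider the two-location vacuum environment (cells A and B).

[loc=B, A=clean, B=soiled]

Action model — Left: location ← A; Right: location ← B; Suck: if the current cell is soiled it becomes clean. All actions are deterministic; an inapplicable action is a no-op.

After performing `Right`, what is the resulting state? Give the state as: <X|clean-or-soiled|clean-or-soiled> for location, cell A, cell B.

start: <B|clean|soiled>
t=1 Right ⇒ <B|clean|soiled>

<B|clean|soiled>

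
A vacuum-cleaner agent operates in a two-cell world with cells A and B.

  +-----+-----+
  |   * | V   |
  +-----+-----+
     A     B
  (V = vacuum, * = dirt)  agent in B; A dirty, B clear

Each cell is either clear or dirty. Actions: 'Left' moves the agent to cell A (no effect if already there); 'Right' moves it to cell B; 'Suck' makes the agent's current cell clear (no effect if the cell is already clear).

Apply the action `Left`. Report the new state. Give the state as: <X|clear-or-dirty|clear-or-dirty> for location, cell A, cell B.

start: <B|dirty|clear>
Left (#1): <A|dirty|clear>

<A|dirty|clear>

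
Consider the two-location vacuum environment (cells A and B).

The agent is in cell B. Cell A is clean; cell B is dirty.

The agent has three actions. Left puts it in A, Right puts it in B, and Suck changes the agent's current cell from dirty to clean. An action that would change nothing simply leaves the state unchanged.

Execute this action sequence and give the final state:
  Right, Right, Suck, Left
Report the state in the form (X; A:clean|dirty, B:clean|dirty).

1. Right → (B; A:clean, B:dirty)
2. Right → (B; A:clean, B:dirty)
3. Suck → (B; A:clean, B:clean)
4. Left → (A; A:clean, B:clean)

(A; A:clean, B:clean)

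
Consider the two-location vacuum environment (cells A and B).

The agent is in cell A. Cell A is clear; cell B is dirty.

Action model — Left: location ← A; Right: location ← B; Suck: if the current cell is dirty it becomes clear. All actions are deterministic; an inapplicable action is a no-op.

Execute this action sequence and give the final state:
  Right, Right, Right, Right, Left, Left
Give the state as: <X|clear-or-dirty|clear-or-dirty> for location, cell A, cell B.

[1] after Right: <B|clear|dirty>
[2] after Right: <B|clear|dirty>
[3] after Right: <B|clear|dirty>
[4] after Right: <B|clear|dirty>
[5] after Left: <A|clear|dirty>
[6] after Left: <A|clear|dirty>

<A|clear|dirty>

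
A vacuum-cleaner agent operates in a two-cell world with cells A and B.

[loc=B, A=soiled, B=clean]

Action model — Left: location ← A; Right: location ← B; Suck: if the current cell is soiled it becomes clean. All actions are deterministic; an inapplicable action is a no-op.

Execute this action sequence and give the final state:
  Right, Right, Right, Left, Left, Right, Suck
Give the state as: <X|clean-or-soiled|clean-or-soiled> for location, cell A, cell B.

<B|soiled|clean>

[1] after Right: <B|soiled|clean>
[2] after Right: <B|soiled|clean>
[3] after Right: <B|soiled|clean>
[4] after Left: <A|soiled|clean>
[5] after Left: <A|soiled|clean>
[6] after Right: <B|soiled|clean>
[7] after Suck: <B|soiled|clean>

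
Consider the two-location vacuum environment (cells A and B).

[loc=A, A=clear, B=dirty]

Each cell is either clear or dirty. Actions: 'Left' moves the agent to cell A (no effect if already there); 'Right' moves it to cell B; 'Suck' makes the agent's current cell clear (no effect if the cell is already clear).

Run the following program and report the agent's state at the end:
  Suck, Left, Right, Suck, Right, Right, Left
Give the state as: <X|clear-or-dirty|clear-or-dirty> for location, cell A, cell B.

step 1/7 (Suck): <A|clear|dirty>
step 2/7 (Left): <A|clear|dirty>
step 3/7 (Right): <B|clear|dirty>
step 4/7 (Suck): <B|clear|clear>
step 5/7 (Right): <B|clear|clear>
step 6/7 (Right): <B|clear|clear>
step 7/7 (Left): <A|clear|clear>

<A|clear|clear>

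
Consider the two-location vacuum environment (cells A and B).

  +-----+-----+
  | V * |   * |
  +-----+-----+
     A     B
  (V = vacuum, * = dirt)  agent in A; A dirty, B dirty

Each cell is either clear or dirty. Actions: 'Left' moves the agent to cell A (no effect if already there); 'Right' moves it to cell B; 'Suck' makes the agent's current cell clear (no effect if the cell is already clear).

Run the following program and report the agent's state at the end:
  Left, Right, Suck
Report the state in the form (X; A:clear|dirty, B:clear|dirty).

Left (#1): (A; A:dirty, B:dirty)
Right (#2): (B; A:dirty, B:dirty)
Suck (#3): (B; A:dirty, B:clear)

(B; A:dirty, B:clear)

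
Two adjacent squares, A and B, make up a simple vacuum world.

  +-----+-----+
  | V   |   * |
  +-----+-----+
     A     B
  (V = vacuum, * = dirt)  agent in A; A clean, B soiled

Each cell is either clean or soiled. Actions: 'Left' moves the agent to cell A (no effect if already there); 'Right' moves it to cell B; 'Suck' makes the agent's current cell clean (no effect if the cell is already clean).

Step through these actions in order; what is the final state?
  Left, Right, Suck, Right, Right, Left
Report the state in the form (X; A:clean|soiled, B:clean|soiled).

[1] after Left: (A; A:clean, B:soiled)
[2] after Right: (B; A:clean, B:soiled)
[3] after Suck: (B; A:clean, B:clean)
[4] after Right: (B; A:clean, B:clean)
[5] after Right: (B; A:clean, B:clean)
[6] after Left: (A; A:clean, B:clean)

(A; A:clean, B:clean)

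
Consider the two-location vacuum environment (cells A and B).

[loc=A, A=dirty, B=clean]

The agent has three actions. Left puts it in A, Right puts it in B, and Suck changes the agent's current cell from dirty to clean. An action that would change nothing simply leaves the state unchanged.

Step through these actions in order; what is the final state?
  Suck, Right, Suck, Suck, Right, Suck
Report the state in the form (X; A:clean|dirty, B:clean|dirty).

(B; A:clean, B:clean)

t=1 Suck ⇒ (A; A:clean, B:clean)
t=2 Right ⇒ (B; A:clean, B:clean)
t=3 Suck ⇒ (B; A:clean, B:clean)
t=4 Suck ⇒ (B; A:clean, B:clean)
t=5 Right ⇒ (B; A:clean, B:clean)
t=6 Suck ⇒ (B; A:clean, B:clean)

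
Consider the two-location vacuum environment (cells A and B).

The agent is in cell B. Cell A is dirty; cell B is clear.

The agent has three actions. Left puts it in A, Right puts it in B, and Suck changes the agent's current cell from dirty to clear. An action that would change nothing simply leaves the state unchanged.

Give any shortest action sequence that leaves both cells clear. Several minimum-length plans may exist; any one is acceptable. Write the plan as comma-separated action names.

Left, Suck

t=1 Left ⇒ in A — A dirty, B clear
t=2 Suck ⇒ in A — A clear, B clear
min 2: go A then Suck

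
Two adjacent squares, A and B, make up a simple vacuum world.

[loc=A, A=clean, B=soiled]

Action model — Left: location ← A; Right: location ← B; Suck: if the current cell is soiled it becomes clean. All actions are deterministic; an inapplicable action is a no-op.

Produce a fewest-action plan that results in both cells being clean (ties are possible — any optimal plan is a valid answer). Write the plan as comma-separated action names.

Right, Suck

1) do Right; now loc=B A=clean B=soiled
2) do Suck; now loc=B A=clean B=clean
min 2: go B then Suck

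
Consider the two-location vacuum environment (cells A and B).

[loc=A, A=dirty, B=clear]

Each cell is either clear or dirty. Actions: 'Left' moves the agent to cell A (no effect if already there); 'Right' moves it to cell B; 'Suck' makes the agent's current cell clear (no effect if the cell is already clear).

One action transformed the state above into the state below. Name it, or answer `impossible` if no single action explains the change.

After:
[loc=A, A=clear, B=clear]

try  Left: in A — A dirty, B clear
try Right: in B — A dirty, B clear
try  Suck: in A — A clear, B clear  ← match

Suck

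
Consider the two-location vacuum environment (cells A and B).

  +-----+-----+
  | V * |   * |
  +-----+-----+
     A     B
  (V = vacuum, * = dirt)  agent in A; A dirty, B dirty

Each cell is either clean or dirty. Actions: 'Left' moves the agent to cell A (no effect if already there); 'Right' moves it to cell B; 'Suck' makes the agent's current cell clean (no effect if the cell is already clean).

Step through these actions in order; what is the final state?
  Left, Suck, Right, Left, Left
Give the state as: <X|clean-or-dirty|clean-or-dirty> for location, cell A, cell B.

<A|clean|dirty>

t=1 Left ⇒ <A|dirty|dirty>
t=2 Suck ⇒ <A|clean|dirty>
t=3 Right ⇒ <B|clean|dirty>
t=4 Left ⇒ <A|clean|dirty>
t=5 Left ⇒ <A|clean|dirty>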